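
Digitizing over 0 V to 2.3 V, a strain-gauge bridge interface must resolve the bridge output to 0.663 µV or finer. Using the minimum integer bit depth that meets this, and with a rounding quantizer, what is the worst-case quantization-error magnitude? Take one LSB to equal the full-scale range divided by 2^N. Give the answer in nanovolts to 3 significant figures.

274 nV

Span = 2.3 V.
Need 2^N ≥ 2.3 V / 0.663 µV = 3.469e6 → N_min = 22.
LSB = 2.3 V ÷ 2^22 = 2.3/4194304 V = 0.54836 µV.
Half an LSB is 274 nV.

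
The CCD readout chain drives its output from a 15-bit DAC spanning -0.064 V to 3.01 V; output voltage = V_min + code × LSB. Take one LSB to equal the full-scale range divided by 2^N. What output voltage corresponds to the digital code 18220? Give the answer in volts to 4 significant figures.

Span: 3.01 V − (-0.064 V) = 3.074 V. LSB = 3.074 V / 2^15.
V_out = -0.064 + 18220 × (3.074/32768) V
      = -0.064 V + 1.70924 V = 1.64524 V.

1.645 V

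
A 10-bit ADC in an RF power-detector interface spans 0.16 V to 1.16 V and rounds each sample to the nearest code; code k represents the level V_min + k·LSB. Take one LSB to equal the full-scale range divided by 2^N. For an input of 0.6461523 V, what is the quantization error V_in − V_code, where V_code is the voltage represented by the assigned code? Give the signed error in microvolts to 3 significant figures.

−176 µV

Full-scale range = 1.16 V − (0.16 V) = 1 V. LSB = 1 V / 2^10 ≈ 0.9766 mV.
Position in LSBs: (0.6461523 − (0.16)) × 1024/1 = 497.8200; rounding gives k = 498.
V_code = 0.16 + (498/1024) × 1 = 0.6463281250 V.
V_in − V_code = 0.6461523 − (0.6463281250) = −176 µV.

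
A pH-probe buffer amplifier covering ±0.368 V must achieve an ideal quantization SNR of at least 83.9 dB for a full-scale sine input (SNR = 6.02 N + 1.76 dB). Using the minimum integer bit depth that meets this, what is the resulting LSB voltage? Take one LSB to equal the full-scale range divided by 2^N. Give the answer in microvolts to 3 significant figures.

44.9 µV

The full-scale span is 0.368 − (-0.368) = 0.736 V.
6.02 N + 1.76 ≥ 83.9 gives N ≥ 13.645, so the minimum integer is 14.
LSB = 0.736 V ÷ 2^14 = 0.736/16384 V = 44.9 µV.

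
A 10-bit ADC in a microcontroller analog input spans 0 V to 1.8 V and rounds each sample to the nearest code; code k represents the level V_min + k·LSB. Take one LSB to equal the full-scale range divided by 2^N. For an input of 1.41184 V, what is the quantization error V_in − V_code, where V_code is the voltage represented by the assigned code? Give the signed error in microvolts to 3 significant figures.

Range is 1.8 V. LSB = 1.8 V / 2^10 ≈ 1.758 mV.
Position in LSBs: (1.41184 − (0)) × 1024/1.8 = 803.1801; rounding gives k = 803.
V_code = 0 + (803/1024) × 1.8 = 1.411523438 V.
Error = V_in − V_code = 1.41184 − (1.411523438) = +317 µV.

+317 µV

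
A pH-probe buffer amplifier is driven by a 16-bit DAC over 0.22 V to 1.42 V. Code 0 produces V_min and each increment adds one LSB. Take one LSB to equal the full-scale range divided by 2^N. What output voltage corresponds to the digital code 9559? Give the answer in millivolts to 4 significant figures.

395.0 mV

Span: 1.42 V − (0.22 V) = 1.2 V. LSB = 1.2 V / 2^16.
V_out = 0.22 + 9559 × (1.2/65536) V
      = 0.22 + 0.175031 = 0.395031 V.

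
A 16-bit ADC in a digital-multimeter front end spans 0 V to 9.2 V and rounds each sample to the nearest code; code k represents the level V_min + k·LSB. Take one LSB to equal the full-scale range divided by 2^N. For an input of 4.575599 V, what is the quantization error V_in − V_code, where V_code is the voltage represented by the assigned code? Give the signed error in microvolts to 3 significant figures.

Range is 9.2 V. LSB = 9.2 V / 2^16 ≈ 140.4 µV.
Position in LSBs: (4.575599 − (0)) × 65536/9.2 = 32594.1800; rounding gives k = 32594.
V_code = V_min + k × range/2^16 = 0 + 32594 × 9.2/65536 = 4.5755737305 V.
e = 4.575599 − (4.5755737305) = +25.3 µV.

+25.3 µV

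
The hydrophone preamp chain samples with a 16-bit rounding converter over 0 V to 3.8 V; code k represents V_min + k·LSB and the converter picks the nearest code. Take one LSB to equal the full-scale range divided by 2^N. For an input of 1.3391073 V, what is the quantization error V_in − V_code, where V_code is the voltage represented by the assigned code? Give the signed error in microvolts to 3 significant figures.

−19.3 µV

Span = 3.8 V. LSB = 3.8 V / 2^16 ≈ 57.98 µV.
Position in LSBs: (1.3391073 − (0)) × 65536/3.8 = 23094.6674; rounding gives k = 23095.
V_code = V_min + k × range/2^16 = 0 + 23095 × 3.8/65536 = 1.3391265869 V.
Error = V_in − V_code = 1.3391073 − (1.3391265869) = −19.3 µV.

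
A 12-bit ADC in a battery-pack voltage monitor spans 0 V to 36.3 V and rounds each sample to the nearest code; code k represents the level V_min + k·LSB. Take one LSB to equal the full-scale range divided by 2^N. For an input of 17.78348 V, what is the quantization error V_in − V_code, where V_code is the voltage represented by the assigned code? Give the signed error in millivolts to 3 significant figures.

−3.17 mV

Range is 36.3 V. LSB = 36.3 V / 2^12 ≈ 8.862 mV.
(17.78348 − (0)) / LSB = 17.78348 × 4096/36.3 = 2006.6428. Nearest integer: k = 2007.
Reconstructed level: 0 + 2007 × 36.3/4096 V = 17.78664551 V.
e = 17.78348 − (17.78664551) = −3.17 mV.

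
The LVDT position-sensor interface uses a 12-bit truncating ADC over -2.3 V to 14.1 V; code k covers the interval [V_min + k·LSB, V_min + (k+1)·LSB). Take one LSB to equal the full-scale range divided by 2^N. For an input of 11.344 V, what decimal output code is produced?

Span: 14.1 V − (-2.3 V) = 16.4 V. LSB = 16.4 V / 2^12 ≈ 4.004 mV.
V_in − V_min = 11.344 − (-2.3) = 13.644 V.
Divide by LSB: 13.644 × 4096/16.4 = 3407.6722.
Truncating gives code 3407.

3407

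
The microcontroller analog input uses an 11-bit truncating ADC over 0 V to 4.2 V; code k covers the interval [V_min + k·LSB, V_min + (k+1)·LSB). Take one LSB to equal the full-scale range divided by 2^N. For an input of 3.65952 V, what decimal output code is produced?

Full-scale range = 4.2 V. LSB = 4.2 V / 2^11 ≈ 2.051 mV.
code = ⌊(V_in − V_min)/LSB⌋ = ⌊(V_in − V_min) × 2^11 / range⌋
     = ⌊(3.65952 − (0)) × 2048 / 4.2⌋ = ⌊3.65952 × 2048/4.2⌋
     = ⌊1784.452⌋ = 1784.

1784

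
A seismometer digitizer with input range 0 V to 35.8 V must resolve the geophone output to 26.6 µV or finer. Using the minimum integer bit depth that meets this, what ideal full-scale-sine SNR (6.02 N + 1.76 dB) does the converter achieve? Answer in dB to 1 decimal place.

128.2 dB

Full-scale range = 35.8 V.
Levels needed ≥ 35.8/26.6 µV = 1.346e6. 2^21 = 2097152 suffices, so N_min = 21.
6.02(21) + 1.76 = 128.18 dB.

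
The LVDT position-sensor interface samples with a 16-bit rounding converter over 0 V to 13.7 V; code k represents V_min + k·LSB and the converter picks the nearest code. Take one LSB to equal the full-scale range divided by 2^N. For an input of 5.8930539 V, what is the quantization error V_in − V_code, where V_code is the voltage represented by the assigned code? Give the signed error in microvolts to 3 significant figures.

+63.8 µV

Span = 13.7 V. LSB = 13.7 V / 2^16 ≈ 209.0 µV.
(5.8930539 − (0)) / LSB = 5.8930539 × 65536/13.7 = 28190.3051. Nearest integer: k = 28190.
Reconstructed level: 0 + 28190 × 13.7/65536 V = 5.8929901123 V.
Error = V_in − V_code = 5.8930539 − (5.8929901123) = +63.8 µV.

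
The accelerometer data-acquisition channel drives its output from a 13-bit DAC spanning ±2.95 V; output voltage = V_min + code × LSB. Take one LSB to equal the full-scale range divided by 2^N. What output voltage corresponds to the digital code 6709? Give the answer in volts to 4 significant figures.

The full-scale span is 2.95 − (-2.95) = 5.9 V. LSB = 5.9 V / 2^13.
V_out = -2.95 + 6709 × (5.9/8192) V
      = -2.95 + 4.83192 = 1.88192 V.

1.882 V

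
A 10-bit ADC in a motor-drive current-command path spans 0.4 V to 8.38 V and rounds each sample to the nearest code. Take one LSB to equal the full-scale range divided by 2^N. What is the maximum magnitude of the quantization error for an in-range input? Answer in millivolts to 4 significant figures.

3.896 mV

Span: 8.38 V − (0.4 V) = 7.98 V.
LSB = 7.98 V / 2^10 = 7.79297 mV.
A rounding quantizer has |error| ≤ LSB/2 = 3.896 mV.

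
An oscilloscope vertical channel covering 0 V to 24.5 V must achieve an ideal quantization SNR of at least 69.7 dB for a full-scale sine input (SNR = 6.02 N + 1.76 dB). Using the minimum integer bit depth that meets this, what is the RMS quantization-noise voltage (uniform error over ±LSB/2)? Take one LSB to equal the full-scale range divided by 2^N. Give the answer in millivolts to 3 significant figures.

1.73 mV

V_FS = 24.5 V.
N ≥ (69.7 − 1.76)/6.02 = 11.286 → N_min = 12.
LSB = 24.5 V ÷ 2^12 = 24.5/4096 V = 5.9814 mV.
RMS noise = LSB/√12 = 1.73 mV.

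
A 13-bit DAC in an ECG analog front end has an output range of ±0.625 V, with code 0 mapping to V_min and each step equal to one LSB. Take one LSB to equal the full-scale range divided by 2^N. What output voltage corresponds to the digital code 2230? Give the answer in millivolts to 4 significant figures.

The full-scale span is 0.625 − (-0.625) = 1.25 V. LSB = 1.25 V / 2^13.
Output = V_min + (2230/8192) × range = -0.625 + 0.272217 × 1.25 V
      = -0.625 V + 0.340271 V = -0.284729 V.

-284.7 mV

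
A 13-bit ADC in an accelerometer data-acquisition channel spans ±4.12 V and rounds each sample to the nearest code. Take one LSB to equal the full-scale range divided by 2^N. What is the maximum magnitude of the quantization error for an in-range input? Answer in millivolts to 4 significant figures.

0.5029 mV

Span: 4.12 V − (-4.12 V) = 8.24 V.
LSB = 8.24 V / 2^13 = 1.00586 mV.
|e|_max = LSB/2 = 0.5029 mV.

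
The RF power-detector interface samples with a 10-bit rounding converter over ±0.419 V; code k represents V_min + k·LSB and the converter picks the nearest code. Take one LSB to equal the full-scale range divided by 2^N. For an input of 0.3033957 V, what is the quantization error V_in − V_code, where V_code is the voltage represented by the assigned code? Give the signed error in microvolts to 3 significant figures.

Range = 0.419 − (-0.419) = 0.838 V. LSB = 0.838 V / 2^10 ≈ 0.8184 mV.
(0.3033957 − (-0.419)) / LSB = 0.7223957 × 1024/0.838 = 882.7365. Nearest integer: k = 883.
Reconstructed level: -0.419 + 883 × 0.838/1024 V = 0.3036113281 V.
V_in − V_code = 0.3033957 − (0.3036113281) = −216 µV.

−216 µV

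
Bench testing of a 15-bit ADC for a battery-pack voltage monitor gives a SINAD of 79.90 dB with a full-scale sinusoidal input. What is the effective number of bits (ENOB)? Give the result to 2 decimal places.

ENOB = (79.90 − 1.76)/6.02 = 12.9801 bits.

12.98 bits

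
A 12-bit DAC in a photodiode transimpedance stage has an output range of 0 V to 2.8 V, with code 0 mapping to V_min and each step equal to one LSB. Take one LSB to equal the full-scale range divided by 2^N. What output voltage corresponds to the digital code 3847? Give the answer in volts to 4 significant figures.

2.630 V

Full-scale range = 2.8 V. LSB = 2.8 V / 2^12.
V_out = V_min + code × LSB = 0 V + 3847 × 2.8 V / 4096
      = 0 V + 2.62979 V = 2.62979 V.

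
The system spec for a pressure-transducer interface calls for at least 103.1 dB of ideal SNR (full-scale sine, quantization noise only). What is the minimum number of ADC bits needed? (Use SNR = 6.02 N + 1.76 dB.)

17 bits

6.02 N + 1.76 ≥ 103.1 gives N ≥ 16.834, so the minimum integer is 17.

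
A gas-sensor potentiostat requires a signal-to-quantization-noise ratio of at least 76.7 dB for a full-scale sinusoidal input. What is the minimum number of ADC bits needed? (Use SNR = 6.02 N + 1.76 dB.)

13 bits

N ≥ (76.7 − 1.76)/6.02 = 12.449 → N_min = 13.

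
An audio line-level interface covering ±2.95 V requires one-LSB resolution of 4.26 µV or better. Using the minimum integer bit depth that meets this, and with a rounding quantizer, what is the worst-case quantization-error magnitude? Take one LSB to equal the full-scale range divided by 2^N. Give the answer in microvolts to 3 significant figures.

1.41 µV

Full-scale range = 2.95 V − (-2.95 V) = 5.9 V.
5.9 V / 4.26 µV = 1.385e6. Since 2^20 = 1048576 and 2^21 = 2097152, N = 21.
Step size = 5.9/2097152 V = 2.8133 µV.
Half an LSB is 1.41 µV.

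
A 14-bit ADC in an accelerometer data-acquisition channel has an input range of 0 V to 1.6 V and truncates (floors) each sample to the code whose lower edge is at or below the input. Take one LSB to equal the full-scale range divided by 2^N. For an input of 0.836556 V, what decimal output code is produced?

Full-scale range = 1.6 V. LSB = 1.6 V / 2^14 ≈ 97.66 µV.
(V_in − V_min) × 2^14/range = (0.836556 − (0)) × 16384/1.6 = 8566.333.
Floor → code = 8566.

8566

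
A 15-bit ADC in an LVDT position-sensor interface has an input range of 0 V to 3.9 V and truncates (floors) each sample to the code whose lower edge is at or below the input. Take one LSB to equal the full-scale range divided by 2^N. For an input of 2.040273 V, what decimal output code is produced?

Range is 3.9 V. LSB = 3.9 V / 2^15 ≈ 119.0 µV.
(V_in − V_min) × 2^15/range = (2.040273 − (0)) × 32768/3.9 = 17142.478.
Floor → code = 17142.

17142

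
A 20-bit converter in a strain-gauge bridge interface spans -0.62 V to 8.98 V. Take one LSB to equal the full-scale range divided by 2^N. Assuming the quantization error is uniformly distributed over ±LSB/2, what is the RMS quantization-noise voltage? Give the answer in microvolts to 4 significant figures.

2.643 µV

The full-scale span is 8.98 − (-0.62) = 9.6 V.
LSB = 9.6 V / 2^20 = 9.15527 µV.
RMS of a uniform error over width LSB is LSB/√12 = 2.643 µV.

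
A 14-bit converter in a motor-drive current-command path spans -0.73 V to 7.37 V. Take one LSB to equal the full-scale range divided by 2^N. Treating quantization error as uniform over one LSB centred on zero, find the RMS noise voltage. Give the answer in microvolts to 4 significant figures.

142.7 µV

Span: 7.37 V − (-0.73 V) = 8.1 V.
LSB = 8.1 V ÷ 2^14 = 8.1/16384 V = 494.385 µV.
For a uniform distribution on [−LSB/2, +LSB/2], V_rms = LSB/√12 = 494.385 µV/3.4641 = 142.7 µV.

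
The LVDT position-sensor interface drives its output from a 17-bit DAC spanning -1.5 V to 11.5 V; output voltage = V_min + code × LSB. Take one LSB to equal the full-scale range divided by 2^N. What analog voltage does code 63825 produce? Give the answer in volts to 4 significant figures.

4.830 V

Full-scale range = 11.5 V − (-1.5 V) = 13 V. LSB = 13 V / 2^17.
V_out = V_min + code × LSB = -1.5 V + 63825 × 13 V / 131072
      = -1.5 + 6.33030 = 4.83030 V.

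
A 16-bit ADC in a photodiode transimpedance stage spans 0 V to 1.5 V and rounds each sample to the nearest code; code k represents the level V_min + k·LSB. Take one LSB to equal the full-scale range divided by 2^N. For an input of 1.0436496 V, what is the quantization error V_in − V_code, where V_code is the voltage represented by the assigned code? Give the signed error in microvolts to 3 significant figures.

−5.80 µV

Range is 1.5 V. LSB = 1.5 V / 2^16 ≈ 22.89 µV.
(V_in − V_min)/LSB = (1.0436496 − (0)) × 65536/1.5 = 45597.7468 → nearest code k = 45598.
V_code = V_min + k × range/2^16 = 0 + 45598 × 1.5/65536 = 1.0436553955 V.
V_in − V_code = 1.0436496 − (1.0436553955) = −5.80 µV.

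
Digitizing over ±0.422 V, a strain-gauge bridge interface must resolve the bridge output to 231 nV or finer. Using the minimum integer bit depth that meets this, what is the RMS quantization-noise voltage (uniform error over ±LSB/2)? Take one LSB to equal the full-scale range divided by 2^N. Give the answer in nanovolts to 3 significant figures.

58.1 nV

Range = 0.422 − (-0.422) = 0.844 V.
Required number of levels: 0.844/231 nV = 3.6537e6; smallest N with 2^N ≥ that is 22.
LSB = 0.844 V / 2^22 = 201.23 nV.
σ_q = LSB/√12 = 201.23 nV/3.4641 = 58.1 nV.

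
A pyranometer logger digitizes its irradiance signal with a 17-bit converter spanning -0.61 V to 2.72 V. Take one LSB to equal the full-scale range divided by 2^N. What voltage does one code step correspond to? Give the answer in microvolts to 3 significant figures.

25.4 µV

The full-scale span is 2.72 − (-0.61) = 3.33 V.
2^17 = 131072 levels.
LSB = 3.33 V / 2^17 = 25.4 µV.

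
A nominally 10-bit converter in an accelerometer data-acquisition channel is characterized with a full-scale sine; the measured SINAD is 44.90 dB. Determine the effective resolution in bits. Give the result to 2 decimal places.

(44.90 − 1.76) / 6.02 = 43.14/6.02 = 7.1661 effective bits.

7.17 bits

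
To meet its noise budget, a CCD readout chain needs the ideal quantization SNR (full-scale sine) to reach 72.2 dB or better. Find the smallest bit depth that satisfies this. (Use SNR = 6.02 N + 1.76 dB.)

Required N = ⌈(72.2 − 1.76)/6.02⌉ = ⌈11.701⌉ = 12.

12 bits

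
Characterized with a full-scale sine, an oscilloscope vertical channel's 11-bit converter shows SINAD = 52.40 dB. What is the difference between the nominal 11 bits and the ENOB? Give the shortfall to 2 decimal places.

ENOB = (SINAD − 1.76)/6.02 = (52.40 − 1.76)/6.02 = 8.4120 bits.
Shortfall = 11 − 8.4120 = 2.5880 bits.

2.59 bits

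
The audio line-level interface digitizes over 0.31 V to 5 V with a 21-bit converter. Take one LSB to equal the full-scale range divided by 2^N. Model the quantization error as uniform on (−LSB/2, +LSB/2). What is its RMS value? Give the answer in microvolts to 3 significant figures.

0.646 µV

The full-scale span is 5 − (0.31) = 4.69 V.
LSB = 4.69 V / 2^21 = 2.2364 µV.
RMS of a uniform error over width LSB is LSB/√12 = 0.646 µV.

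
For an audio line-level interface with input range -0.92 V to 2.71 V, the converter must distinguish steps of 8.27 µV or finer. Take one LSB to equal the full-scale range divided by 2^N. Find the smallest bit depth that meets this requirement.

The full-scale span is 2.71 − (-0.92) = 3.63 V.
Required number of levels: 3.63/8.27 µV = 438940; smallest N with 2^N ≥ that is 19.

19 bits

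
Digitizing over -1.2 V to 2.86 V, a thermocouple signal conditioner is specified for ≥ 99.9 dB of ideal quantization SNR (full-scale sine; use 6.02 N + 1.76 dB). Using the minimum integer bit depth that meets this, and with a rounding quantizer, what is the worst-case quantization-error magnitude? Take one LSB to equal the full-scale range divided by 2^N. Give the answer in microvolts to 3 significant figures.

15.5 µV

Range = 2.86 − (-1.2) = 4.06 V.
Solving 6.02 N ≥ 99.9 − 1.76: N ≥ 16.302. Round up → N = 17.
One LSB is 4.06 V / 131072 = 30.975 µV.
Half an LSB is 15.5 µV.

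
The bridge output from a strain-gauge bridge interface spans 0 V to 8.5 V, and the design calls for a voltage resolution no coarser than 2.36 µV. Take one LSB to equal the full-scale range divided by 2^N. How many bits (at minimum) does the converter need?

22 bits

V_FS = 8.5 V.
Need 2^N ≥ 8.5 V / 2.36 µV = 3.602e6 → N_min = 22.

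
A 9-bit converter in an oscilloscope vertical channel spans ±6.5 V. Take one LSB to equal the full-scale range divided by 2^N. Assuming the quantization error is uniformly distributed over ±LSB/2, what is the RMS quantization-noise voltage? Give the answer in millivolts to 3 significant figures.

The full-scale span is 6.5 − (-6.5) = 13 V.
One LSB is 13 V / 512 = 25.391 mV.
σ_q = LSB/√12 = 25.391 mV/3.4641 = 7.33 mV.

7.33 mV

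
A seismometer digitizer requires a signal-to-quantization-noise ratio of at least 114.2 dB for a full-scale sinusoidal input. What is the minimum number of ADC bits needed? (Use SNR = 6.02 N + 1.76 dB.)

19 bits

6.02 N + 1.76 ≥ 114.2 gives N ≥ 18.678, so the minimum integer is 19.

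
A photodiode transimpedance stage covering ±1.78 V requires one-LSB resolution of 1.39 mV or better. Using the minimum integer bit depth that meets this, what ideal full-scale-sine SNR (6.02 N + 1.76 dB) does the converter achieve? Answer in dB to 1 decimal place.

74.0 dB

The full-scale span is 1.78 − (-1.78) = 3.56 V.
Levels needed ≥ 3.56/1.39 mV = 2561. 2^12 = 4096 suffices, so N_min = 12.
SNR = 6.02 × 12 + 1.76 = 74.00 dB.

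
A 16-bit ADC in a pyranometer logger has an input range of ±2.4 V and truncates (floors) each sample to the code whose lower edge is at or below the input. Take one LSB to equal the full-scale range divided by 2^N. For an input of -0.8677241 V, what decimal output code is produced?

The full-scale span is 2.4 − (-2.4) = 4.8 V. LSB = 4.8 V / 2^16 ≈ 73.24 µV.
code = ⌊(V_in − V_min)/LSB⌋ = ⌊(V_in − V_min) × 2^16 / range⌋
     = ⌊(-0.8677241 − (-2.4)) × 65536 / 4.8⌋ = ⌊1.5322759 × 65536/4.8⌋
     = ⌊20920.674⌋ = 20920.

20920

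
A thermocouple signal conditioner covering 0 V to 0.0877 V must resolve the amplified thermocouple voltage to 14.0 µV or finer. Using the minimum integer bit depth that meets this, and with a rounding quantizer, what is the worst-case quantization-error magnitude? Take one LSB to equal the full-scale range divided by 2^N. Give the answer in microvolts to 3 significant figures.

5.35 µV

V_FS = 0.0877 V.
Levels needed ≥ 0.0877/14.0 µV = 6264. 2^13 = 8192 suffices, so N_min = 13.
LSB = 0.0877 V ÷ 2^13 = 0.0877/8192 V = 10.706 µV.
|e|_max = LSB/2 = 5.35 µV.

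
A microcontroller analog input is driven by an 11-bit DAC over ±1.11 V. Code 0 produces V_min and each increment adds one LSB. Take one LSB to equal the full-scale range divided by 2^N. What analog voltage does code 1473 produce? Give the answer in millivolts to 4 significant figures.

486.7 mV

Span: 1.11 V − (-1.11 V) = 2.22 V. LSB = 2.22 V / 2^11.
V_out = V_min + code × LSB = -1.11 V + 1473 × 2.22 V / 2048
      = -1.11 V + 1.59671 V = 0.486709 V.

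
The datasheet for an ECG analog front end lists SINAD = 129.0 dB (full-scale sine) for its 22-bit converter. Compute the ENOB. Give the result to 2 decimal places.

Inverting SNR = 6.02 N + 1.76: N_eff = (129.0 − 1.76)/6.02 = 21.1362.

21.14 bits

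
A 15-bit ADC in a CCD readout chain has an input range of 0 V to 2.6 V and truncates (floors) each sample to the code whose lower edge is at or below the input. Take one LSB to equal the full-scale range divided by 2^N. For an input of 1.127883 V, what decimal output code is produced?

Range is 2.6 V. LSB = 2.6 V / 2^15 ≈ 79.35 µV.
V_in − V_min = 1.127883 − (0) = 1.127883 V.
Divide by LSB: 1.127883 × 32768/2.6 = 14214.7962.
Truncating gives code 14214.

14214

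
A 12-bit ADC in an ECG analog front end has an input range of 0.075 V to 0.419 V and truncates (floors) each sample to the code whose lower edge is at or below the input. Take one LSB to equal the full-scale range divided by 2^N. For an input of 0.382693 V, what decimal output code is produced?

3663

Range = 0.419 − (0.075) = 0.344 V. LSB = 0.344 V / 2^12 ≈ 83.98 µV.
(V_in − V_min) × 2^12/range = (0.382693 − (0.075)) × 4096/0.344 = 3663.693.
Floor → code = 3663.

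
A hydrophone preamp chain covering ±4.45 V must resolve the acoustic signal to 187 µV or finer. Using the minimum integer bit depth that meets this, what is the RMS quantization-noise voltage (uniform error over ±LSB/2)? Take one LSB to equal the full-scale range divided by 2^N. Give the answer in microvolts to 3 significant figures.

39.2 µV

Range = 4.45 − (-4.45) = 8.9 V.
Levels needed ≥ 8.9/187 µV = 47590. 2^16 = 65536 suffices, so N_min = 16.
One LSB is 8.9 V / 65536 = 135.80 µV.
σ_q = LSB/√12 = 135.80 µV/3.4641 = 39.2 µV.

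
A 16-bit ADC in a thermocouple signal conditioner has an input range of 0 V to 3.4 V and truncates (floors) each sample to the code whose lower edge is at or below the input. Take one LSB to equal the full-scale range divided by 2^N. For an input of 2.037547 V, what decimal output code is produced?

V_FS = 3.4 V. LSB = 3.4 V / 2^16 ≈ 51.88 µV.
code = ⌊(V_in − V_min)/LSB⌋ = ⌊(V_in − V_min) × 2^16 / range⌋
     = ⌊(2.037547 − (0)) × 65536 / 3.4⌋ = ⌊2.037547 × 65536/3.4⌋
     = ⌊39274.318⌋ = 39274.

39274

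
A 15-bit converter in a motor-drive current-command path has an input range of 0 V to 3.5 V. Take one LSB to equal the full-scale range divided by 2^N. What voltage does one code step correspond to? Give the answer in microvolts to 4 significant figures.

Range is 3.5 V.
There are 2^15 = 32768 steps.
One LSB is 3.5 V / 32768 = 106.8 µV.

106.8 µV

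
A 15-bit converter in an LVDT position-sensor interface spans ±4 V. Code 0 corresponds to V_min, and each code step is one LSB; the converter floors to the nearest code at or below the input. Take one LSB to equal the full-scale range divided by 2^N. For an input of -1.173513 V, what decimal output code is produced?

11577

Span: 4 V − (-4 V) = 8 V. LSB = 8 V / 2^15 ≈ 244.1 µV.
V_in − V_min = -1.173513 − (-4) = 2.826487 V.
Divide by LSB: 2.826487 × 32768/8 = 11577.2908.
Truncating gives code 11577.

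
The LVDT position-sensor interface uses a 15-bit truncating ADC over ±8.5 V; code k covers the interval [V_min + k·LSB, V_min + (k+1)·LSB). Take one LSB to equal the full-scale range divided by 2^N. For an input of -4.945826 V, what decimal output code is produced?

6850

The full-scale span is 8.5 − (-8.5) = 17 V. LSB = 17 V / 2^15 ≈ 0.5188 mV.
code = ⌊(V_in − V_min)/LSB⌋ = ⌊(V_in − V_min) × 2^15 / range⌋
     = ⌊(-4.945826 − (-8.5)) × 32768 / 17⌋ = ⌊3.554174 × 32768/17⌋
     = ⌊6850.775⌋ = 6850.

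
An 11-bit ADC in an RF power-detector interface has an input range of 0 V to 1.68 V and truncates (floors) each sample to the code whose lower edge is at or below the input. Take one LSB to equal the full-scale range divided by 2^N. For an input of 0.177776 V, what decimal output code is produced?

216

Full-scale range = 1.68 V. LSB = 1.68 V / 2^11 ≈ 0.8203 mV.
code = ⌊(V_in − V_min)/LSB⌋ = ⌊(V_in − V_min) × 2^11 / range⌋
     = ⌊(0.177776 − (0)) × 2048 / 1.68⌋ = ⌊0.177776 × 2048/1.68⌋
     = ⌊216.717⌋ = 216.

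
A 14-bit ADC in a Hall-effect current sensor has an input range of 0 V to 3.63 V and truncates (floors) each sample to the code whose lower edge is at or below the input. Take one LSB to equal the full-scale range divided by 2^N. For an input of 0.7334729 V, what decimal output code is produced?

3310

Span = 3.63 V. LSB = 3.63 V / 2^14 ≈ 221.6 µV.
(V_in − V_min) × 2^14/range = (0.7334729 − (0)) × 16384/3.63 = 3310.529.
Floor → code = 3310.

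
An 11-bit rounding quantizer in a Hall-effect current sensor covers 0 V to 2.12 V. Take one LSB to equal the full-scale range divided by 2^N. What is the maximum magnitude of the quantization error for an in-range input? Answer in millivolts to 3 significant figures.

Span = 2.12 V.
One LSB is 2.12 V / 2048 = 1.0352 mV.
|e|_max = LSB/2 = 0.518 mV.

0.518 mV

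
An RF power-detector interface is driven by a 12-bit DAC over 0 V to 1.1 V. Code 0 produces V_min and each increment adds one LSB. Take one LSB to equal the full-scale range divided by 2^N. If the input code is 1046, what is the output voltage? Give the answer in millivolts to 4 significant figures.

Full-scale range = 1.1 V. LSB = 1.1 V / 2^12.
V_out = V_min + code × LSB = 0 V + 1046 × 1.1 V / 4096
      = 0 + 0.280908 = 0.280908 V.

280.9 mV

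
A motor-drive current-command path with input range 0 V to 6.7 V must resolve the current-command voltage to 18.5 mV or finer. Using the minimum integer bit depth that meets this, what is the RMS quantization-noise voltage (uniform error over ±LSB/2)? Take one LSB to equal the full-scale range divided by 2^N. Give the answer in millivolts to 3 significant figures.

Full-scale range = 6.7 V.
Need 2^N ≥ 6.7 V / 18.5 mV = 362.2 → N_min = 9.
LSB = 6.7 V ÷ 2^9 = 6.7/512 V = 13.086 mV.
σ_q = LSB/√12 = 13.086 mV/3.4641 = 3.78 mV.

3.78 mV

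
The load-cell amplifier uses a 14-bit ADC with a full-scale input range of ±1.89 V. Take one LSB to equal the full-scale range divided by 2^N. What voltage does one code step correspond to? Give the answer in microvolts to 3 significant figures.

Range = 1.89 − (-1.89) = 3.78 V.
Number of codes = 2^14 = 16384.
Step size = 3.78/16384 V = 231 µV.

231 µV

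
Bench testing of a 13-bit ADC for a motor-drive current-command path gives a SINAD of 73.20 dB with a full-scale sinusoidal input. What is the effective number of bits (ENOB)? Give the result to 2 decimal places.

11.87 bits

(73.20 − 1.76) / 6.02 = 71.44/6.02 = 11.8671 effective bits.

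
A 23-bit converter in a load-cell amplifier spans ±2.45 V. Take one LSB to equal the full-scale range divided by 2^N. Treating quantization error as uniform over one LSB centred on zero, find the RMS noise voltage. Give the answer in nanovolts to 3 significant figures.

169 nV

Span: 2.45 V − (-2.45 V) = 4.9 V.
LSB = 4.9 V / 2^23 = 0.58413 µV.
σ_q = LSB/√12 = 0.58413 µV/3.4641 = 169 nV.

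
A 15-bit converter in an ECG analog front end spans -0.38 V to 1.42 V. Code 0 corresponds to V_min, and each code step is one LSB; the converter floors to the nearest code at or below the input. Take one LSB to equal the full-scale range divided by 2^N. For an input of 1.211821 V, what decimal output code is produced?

28978

Span: 1.42 V − (-0.38 V) = 1.8 V. LSB = 1.8 V / 2^15 ≈ 54.93 µV.
(V_in − V_min) × 2^15/range = (1.211821 − (-0.38)) × 32768/1.8 = 28978.217.
Floor → code = 28978.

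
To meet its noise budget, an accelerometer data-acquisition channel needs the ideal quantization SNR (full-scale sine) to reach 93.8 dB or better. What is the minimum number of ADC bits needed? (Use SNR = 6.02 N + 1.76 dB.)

Solving 6.02 N ≥ 93.8 − 1.76: N ≥ 15.289. Round up → N = 16.

16 bits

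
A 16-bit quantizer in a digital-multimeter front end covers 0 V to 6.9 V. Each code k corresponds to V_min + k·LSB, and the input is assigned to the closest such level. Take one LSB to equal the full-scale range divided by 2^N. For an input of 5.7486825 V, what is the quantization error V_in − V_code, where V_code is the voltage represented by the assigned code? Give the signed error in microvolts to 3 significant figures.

Range is 6.9 V. LSB = 6.9 V / 2^16 ≈ 105.3 µV.
Position in LSBs: (5.7486825 − (0)) × 65536/6.9 = 54600.8198; rounding gives k = 54601.
V_code = 0 + (54601/65536) × 6.9 = 5.7487014771 V.
Error = V_in − V_code = 5.7486825 − (5.7487014771) = −19.0 µV.

−19.0 µV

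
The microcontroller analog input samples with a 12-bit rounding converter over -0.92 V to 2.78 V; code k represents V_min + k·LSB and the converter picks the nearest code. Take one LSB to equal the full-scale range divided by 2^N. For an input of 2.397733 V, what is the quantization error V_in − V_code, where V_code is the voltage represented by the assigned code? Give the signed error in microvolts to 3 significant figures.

Span: 2.78 V − (-0.92 V) = 3.7 V. LSB = 3.7 V / 2^12 ≈ 0.9033 mV.
Position in LSBs: (2.397733 − (-0.92)) × 4096/3.7 = 3672.8201; rounding gives k = 3673.
Reconstructed level: -0.92 + 3673 × 3.7/4096 V = 2.397895508 V.
Error = V_in − V_code = 2.397733 − (2.397895508) = −163 µV.

−163 µV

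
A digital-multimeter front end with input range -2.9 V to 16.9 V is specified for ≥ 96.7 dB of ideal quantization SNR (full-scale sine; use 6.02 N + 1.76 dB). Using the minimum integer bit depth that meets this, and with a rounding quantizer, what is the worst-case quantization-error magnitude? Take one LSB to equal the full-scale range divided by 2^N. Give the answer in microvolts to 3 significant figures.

151 µV

Full-scale range = 16.9 V − (-2.9 V) = 19.8 V.
Required N = ⌈(96.7 − 1.76)/6.02⌉ = ⌈15.771⌉ = 16.
LSB = 19.8 V / 2^16 = 302.12 µV.
Max error for round-to-nearest is LSB/2 = 151 µV.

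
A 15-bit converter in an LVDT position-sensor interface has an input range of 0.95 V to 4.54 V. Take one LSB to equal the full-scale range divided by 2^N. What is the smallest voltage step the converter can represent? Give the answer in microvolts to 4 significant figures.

109.6 µV

Range = 4.54 − (0.95) = 3.59 V.
Number of codes = 2^15 = 32768.
Step size = 3.59/32768 V = 109.6 µV.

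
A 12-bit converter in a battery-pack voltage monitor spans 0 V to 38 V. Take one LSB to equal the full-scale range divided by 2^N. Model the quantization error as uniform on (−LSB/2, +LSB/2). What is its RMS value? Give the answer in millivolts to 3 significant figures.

Range is 38 V.
One LSB is 38 V / 4096 = 9.2773 mV.
For a uniform distribution on [−LSB/2, +LSB/2], V_rms = LSB/√12 = 9.2773 mV/3.4641 = 2.68 mV.

2.68 mV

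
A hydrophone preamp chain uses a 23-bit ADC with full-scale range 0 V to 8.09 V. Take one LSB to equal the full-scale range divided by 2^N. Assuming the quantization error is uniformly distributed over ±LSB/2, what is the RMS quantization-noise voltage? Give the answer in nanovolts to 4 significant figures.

278.4 nV

Range is 8.09 V.
LSB = 8.09 V / 2^23 = 0.964403 µV.
For a uniform distribution on [−LSB/2, +LSB/2], V_rms = LSB/√12 = 0.964403 µV/3.4641 = 278.4 nV.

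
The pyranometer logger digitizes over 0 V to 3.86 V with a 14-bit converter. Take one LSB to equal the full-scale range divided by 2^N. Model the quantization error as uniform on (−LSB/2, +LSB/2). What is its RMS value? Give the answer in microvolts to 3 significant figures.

Range is 3.86 V.
LSB = 3.86 V / 2^14 = 235.60 µV.
RMS of a uniform error over width LSB is LSB/√12 = 68.0 µV.

68.0 µV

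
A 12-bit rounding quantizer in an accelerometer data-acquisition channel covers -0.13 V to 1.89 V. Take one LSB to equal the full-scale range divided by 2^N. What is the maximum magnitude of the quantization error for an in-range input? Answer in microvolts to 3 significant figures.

247 µV

Range = 1.89 − (-0.13) = 2.02 V.
Step size = 2.02/4096 V = 493.16 µV.
Worst-case error for round-to-nearest is half an LSB: 247 µV.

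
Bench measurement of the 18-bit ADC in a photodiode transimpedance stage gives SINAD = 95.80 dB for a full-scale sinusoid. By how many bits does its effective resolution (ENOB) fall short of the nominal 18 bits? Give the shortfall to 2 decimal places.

2.38 bits

N_eff = (95.80 − 1.76)/6.02 = 15.6213 bits.
Lost resolution: 18 − 15.6213 = 2.3787 bits.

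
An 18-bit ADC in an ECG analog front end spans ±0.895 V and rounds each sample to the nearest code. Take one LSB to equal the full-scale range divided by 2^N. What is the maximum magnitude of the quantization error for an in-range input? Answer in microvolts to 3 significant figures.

Range = 0.895 − (-0.895) = 1.79 V.
LSB = 1.79 V / 2^18 = 6.8283 µV.
|e|_max = LSB/2 = 3.41 µV.

3.41 µV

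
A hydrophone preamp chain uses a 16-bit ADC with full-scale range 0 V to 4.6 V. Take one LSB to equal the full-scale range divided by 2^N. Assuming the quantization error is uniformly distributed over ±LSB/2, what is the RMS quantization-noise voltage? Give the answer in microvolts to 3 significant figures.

20.3 µV

Full-scale range = 4.6 V.
LSB = 4.6 V / 2^16 = 70.190 µV.
RMS of a uniform error over width LSB is LSB/√12 = 20.3 µV.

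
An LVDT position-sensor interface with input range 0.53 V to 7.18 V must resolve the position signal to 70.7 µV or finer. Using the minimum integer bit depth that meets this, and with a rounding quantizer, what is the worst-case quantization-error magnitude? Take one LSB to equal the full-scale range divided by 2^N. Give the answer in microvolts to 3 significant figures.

25.4 µV

Span: 7.18 V − (0.53 V) = 6.65 V.
6.65 V / 70.7 µV = 94060. Since 2^16 = 65536 and 2^17 = 131072, N = 17.
LSB = 6.65 V / 2^17 = 50.735 µV.
|e|_max = LSB/2 = 25.4 µV.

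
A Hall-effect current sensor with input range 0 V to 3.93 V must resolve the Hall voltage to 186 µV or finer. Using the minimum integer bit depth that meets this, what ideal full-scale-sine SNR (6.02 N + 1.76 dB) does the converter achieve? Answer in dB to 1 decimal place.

Range is 3.93 V.
Need 2^N ≥ 3.93 V / 186 µV = 21130 → N_min = 15.
Ideal SNR at N = 15: 6.02·15 + 1.76 = 92.1 dB.

92.1 dB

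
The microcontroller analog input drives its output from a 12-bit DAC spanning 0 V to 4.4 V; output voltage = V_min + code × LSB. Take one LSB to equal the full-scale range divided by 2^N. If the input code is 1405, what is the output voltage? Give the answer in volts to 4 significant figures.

Full-scale range = 4.4 V. LSB = 4.4 V / 2^12.
Output = V_min + (1405/4096) × range = 0 + 0.343018 × 4.4 V
      = 0 V + 1.50928 V = 1.50928 V.

1.509 V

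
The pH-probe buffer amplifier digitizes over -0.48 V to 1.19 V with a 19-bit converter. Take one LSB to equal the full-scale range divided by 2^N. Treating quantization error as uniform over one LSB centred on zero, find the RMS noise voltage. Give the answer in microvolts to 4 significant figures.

0.9195 µV

The full-scale span is 1.19 − (-0.48) = 1.67 V.
Step size = 1.67/524288 V = 3.18527 µV.
For a uniform distribution on [−LSB/2, +LSB/2], V_rms = LSB/√12 = 3.18527 µV/3.4641 = 0.9195 µV.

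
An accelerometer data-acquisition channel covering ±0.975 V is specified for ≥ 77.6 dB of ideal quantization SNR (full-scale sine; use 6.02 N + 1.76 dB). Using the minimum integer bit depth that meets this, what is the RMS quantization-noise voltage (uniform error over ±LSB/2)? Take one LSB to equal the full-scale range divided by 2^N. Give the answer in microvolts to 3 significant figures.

Range = 0.975 − (-0.975) = 1.95 V.
N ≥ (77.6 − 1.76)/6.02 = 12.598 → N_min = 13.
LSB = 1.95 V ÷ 2^13 = 1.95/8192 V = 238.04 µV.
RMS noise = LSB/√12 = 68.7 µV.

68.7 µV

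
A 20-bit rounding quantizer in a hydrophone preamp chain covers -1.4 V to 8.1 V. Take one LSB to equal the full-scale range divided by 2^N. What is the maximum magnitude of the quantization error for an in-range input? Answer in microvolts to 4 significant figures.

Range = 8.1 − (-1.4) = 9.5 V.
One LSB is 9.5 V / 1048576 = 9.05991 µV.
Worst-case error for round-to-nearest is half an LSB: 4.530 µV.

4.530 µV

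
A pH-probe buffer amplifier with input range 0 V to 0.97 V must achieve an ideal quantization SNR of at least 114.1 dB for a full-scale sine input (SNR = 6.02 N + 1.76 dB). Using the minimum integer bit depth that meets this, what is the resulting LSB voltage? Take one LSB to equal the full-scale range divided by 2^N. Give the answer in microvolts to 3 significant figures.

Range is 0.97 V.
6.02 N + 1.76 ≥ 114.1 gives N ≥ 18.661, so the minimum integer is 19.
One LSB is 0.97 V / 524288 = 1.85 µV.

1.85 µV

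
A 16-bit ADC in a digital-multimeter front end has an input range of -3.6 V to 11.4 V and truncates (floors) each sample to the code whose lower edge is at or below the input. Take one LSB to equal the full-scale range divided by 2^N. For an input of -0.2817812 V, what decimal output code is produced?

14497

Full-scale range = 11.4 V − (-3.6 V) = 15 V. LSB = 15 V / 2^16 ≈ 228.9 µV.
code = ⌊(V_in − V_min)/LSB⌋ = ⌊(V_in − V_min) × 2^16 / range⌋
     = ⌊(-0.2817812 − (-3.6)) × 65536 / 15⌋ = ⌊3.3182188 × 65536/15⌋
     = ⌊14497.519⌋ = 14497.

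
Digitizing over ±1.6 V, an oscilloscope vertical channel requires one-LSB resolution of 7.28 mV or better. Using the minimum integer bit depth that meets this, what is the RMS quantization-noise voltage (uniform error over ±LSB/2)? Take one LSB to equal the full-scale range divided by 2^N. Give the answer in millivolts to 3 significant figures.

1.80 mV

Full-scale range = 1.6 V − (-1.6 V) = 3.2 V.
Levels needed ≥ 3.2/7.28 mV = 439.6. 2^9 = 512 suffices, so N_min = 9.
One LSB is 3.2 V / 512 = 6.2500 mV.
RMS noise = LSB/√12 = 1.80 mV.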